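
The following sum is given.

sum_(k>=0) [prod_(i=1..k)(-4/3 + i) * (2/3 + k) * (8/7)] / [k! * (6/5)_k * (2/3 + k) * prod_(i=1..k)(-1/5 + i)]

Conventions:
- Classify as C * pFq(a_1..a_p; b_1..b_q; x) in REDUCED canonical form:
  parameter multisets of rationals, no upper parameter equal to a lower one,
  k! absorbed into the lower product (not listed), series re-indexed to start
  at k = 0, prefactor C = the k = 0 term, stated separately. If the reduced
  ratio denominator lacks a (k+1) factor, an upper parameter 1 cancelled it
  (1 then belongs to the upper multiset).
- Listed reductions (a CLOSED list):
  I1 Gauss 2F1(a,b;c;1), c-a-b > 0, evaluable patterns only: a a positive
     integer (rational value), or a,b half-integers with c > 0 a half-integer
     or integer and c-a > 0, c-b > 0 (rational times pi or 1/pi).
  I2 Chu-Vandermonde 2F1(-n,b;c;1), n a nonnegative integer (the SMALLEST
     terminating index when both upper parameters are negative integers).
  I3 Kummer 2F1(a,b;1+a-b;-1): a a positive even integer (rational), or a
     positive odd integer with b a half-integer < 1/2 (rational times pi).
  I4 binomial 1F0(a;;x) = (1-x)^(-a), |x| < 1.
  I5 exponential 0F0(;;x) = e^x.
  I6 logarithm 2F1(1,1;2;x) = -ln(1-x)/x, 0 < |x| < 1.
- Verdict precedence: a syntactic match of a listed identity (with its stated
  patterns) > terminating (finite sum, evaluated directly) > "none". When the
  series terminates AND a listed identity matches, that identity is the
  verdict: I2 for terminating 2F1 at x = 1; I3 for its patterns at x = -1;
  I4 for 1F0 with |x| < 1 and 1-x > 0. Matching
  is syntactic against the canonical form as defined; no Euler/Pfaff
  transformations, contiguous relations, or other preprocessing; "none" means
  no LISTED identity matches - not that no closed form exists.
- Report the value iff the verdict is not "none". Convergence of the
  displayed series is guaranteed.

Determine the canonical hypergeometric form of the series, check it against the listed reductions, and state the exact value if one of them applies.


At argument 1: a 1F2 with upper {-1/3}, lower {4/5, 6/5}, scaled by C = 8/7. Verdict: none. A 1F2 with upper {-1/3} fits none of I1-I6 at x = 1; the sum runs forever.

Structural cue: from the first term 8/7: striking the common factor k + 2/3 reduces the term (C = 8/7).
Step ratio: r(k) = 1 * (k-1/3) / [(k+4/5) (k+6/5) (k+1)] - rational in k, leading ratio 1; with t_0 = 8/7, classification follows.


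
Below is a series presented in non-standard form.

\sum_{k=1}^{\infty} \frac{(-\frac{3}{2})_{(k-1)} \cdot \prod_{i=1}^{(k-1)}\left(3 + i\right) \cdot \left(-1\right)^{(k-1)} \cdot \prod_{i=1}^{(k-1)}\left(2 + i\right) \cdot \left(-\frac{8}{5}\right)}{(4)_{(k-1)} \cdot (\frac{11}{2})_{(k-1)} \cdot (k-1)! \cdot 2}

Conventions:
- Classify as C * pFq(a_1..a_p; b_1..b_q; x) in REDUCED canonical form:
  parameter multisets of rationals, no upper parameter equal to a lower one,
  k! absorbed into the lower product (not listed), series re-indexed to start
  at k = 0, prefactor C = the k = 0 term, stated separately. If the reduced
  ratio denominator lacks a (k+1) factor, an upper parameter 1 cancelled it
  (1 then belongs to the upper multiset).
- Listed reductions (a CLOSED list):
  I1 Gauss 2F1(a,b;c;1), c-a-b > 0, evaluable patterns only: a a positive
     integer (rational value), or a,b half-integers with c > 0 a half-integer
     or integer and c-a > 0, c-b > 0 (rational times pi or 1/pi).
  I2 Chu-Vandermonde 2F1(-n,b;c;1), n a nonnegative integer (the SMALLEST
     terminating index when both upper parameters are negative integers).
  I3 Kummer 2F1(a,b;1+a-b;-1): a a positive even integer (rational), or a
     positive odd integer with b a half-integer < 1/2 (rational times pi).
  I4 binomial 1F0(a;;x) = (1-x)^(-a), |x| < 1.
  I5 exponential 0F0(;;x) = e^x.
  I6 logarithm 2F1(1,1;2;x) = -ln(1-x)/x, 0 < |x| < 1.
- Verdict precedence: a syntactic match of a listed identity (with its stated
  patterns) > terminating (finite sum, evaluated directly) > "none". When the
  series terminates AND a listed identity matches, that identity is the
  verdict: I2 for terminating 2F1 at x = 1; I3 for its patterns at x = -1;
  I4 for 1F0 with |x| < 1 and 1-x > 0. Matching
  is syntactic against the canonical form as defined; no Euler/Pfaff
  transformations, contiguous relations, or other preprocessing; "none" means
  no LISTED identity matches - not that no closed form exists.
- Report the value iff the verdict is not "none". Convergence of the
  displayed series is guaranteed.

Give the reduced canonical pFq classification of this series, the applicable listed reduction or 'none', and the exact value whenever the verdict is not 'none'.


With C = -\frac{4}{5}: the canonical form is 2F1(-\frac{3}{2}, 3; \frac{11}{2}; -1). Verdict: the Kummer evaluation I3 applies (x = -1; c = \frac{11}{2} equals 1+a-b for upper {-\frac{3}{2}, 3}: listed pattern). Exact value: \left(-\frac{63}{128}\right) \cdot \pi.

First insight: with t_0 = -\frac{4}{5}, the parameter 4 appears in both the upper and lower lists and cancels.
Adjacent-term ratio: r(k) = -1 * (k-\frac{3}{2}) (k+3) / [(k+\frac{11}{2}) (k+1)] ; factor over Q: parameters, x = -1, and C = -\frac{4}{5}.


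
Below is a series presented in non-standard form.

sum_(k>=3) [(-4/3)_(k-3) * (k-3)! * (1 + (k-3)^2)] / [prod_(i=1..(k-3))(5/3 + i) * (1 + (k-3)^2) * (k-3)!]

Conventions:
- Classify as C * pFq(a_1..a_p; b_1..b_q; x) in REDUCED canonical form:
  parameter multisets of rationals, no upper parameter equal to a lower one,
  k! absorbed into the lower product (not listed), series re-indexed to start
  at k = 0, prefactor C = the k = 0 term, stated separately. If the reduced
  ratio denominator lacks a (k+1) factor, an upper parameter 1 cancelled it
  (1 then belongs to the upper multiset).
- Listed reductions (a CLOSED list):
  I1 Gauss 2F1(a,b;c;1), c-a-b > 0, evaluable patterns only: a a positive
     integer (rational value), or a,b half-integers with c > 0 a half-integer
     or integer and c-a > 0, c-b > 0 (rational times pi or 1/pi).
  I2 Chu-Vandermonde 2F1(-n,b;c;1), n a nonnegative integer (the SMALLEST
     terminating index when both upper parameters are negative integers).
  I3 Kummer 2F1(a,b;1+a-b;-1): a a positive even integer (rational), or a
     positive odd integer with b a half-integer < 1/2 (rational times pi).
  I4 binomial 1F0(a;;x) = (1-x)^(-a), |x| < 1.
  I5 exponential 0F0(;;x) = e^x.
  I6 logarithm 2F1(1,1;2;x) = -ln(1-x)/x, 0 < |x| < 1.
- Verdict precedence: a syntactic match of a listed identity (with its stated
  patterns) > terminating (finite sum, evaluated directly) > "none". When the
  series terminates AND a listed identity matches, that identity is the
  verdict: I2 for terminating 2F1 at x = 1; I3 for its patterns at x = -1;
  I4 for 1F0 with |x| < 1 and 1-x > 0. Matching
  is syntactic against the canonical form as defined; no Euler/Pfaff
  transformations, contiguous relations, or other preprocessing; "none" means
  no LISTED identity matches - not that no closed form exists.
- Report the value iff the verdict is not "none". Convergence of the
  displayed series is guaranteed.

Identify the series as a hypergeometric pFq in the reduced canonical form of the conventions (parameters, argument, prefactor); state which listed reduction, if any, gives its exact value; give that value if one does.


Classification (C = 1): 2F1 with upper {-4/3, 1}, lower {8/3}, argument x = 1. Verdict (x = 1): Gauss (I1, integer-parameter pattern) applies (x = 1: the Gamma ratio telescopes since c-a-b = 3 > 0 and a = 1 in Z>0). Hence: 5/9.

First insight: t_0 being 1, the factorial ratio (prefactor 1) (k+a-1)!/(a-1)! is a rising factorial (a)_k.
Ratio: r(k) = 1 * (k-4/3) (k+1) / [(k+8/3) (k+1)] - rational in k, leading ratio 1; with t_0 = 1, classification follows.


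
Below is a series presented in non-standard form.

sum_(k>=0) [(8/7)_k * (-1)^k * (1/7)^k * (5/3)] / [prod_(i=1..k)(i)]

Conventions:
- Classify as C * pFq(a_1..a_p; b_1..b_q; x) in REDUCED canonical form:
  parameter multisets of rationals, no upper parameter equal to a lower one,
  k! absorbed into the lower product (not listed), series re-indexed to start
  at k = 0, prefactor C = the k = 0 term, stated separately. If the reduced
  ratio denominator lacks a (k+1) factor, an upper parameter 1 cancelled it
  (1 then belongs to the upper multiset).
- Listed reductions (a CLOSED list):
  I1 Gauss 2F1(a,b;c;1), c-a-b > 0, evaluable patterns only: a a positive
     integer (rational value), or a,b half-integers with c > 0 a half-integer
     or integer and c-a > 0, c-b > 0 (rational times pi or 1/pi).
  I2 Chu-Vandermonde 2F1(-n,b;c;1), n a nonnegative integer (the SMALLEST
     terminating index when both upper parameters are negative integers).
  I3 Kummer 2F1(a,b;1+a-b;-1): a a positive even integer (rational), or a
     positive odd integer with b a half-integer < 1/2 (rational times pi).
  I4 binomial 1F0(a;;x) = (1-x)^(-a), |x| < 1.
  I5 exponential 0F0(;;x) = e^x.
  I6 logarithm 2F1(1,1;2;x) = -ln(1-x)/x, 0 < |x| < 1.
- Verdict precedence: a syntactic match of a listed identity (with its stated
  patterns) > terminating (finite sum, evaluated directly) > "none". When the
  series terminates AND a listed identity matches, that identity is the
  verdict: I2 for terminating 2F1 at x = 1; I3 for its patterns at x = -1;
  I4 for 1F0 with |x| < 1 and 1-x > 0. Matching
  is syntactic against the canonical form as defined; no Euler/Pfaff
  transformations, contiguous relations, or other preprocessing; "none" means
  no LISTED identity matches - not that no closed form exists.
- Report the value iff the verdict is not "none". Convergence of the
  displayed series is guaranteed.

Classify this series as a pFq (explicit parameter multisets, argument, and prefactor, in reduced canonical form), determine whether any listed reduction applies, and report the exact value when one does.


With C = 5/3: the canonical form is 1F0(8/7; -; -1/7). Verdict at x = -1/7: the I4 binomial reduction matches (the 1F0 binomial series: exponent -8/7, x = -1/7). Value: (5/3) * (8/7)^(-8/7).

Key step: x = (-1/7) and the (-1)^k factor (prefactor 5/3) folds into the argument's sign.
Ratio: r(k) = (-1/7) * (k+8/7) / [(k+1)] ; factor over Q: parameters, x = (-1/7), and C = 5/3.


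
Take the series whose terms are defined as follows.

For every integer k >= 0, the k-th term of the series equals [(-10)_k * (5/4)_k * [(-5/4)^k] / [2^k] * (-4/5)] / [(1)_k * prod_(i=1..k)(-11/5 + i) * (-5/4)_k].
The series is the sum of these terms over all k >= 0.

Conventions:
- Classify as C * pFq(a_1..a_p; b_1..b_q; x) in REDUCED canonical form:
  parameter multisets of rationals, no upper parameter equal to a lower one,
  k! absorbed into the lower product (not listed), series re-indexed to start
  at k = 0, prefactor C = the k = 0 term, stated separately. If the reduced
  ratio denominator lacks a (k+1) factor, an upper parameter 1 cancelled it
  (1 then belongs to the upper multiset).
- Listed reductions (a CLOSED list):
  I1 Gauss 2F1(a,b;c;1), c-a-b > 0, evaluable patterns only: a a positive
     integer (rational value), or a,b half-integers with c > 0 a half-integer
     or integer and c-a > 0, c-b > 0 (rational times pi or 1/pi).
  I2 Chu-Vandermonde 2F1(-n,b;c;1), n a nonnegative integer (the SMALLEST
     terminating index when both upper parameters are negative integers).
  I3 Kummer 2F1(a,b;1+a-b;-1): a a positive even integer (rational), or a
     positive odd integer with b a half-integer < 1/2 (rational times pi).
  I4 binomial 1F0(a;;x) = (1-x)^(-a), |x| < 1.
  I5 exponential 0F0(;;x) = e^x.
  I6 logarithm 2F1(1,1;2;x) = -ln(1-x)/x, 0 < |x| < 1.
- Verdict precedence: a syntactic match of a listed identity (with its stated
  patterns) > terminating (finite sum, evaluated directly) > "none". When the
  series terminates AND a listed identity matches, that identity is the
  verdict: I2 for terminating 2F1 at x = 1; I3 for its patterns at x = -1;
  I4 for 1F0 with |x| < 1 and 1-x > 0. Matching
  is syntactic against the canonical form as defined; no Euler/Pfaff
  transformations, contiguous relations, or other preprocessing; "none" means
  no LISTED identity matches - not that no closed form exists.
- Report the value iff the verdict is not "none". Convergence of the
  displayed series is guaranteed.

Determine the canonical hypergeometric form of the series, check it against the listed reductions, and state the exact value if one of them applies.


Canonical form: C = -4/5 times 2F2 with upper {-10, 5/4}, lower {-5/4, -6/5}, x = -5/8. Verdict: terminating - upper parameter -10 makes this a finite sum (last index 10), evaluated exactly. Its exact value is -83552495895265341131176811/4964377898805803089920.

Structural cue: t_0 = -4/5 here, and the lower running product (prefactor -4/5) is a rising factorial.
Ratio: r(k) = (-5/8) * (k-10) (k+5/4) / [(k-5/4) (k-6/5) (k+1)] - rational in k, leading ratio (-5/8); with t_0 = -4/5, classification follows.


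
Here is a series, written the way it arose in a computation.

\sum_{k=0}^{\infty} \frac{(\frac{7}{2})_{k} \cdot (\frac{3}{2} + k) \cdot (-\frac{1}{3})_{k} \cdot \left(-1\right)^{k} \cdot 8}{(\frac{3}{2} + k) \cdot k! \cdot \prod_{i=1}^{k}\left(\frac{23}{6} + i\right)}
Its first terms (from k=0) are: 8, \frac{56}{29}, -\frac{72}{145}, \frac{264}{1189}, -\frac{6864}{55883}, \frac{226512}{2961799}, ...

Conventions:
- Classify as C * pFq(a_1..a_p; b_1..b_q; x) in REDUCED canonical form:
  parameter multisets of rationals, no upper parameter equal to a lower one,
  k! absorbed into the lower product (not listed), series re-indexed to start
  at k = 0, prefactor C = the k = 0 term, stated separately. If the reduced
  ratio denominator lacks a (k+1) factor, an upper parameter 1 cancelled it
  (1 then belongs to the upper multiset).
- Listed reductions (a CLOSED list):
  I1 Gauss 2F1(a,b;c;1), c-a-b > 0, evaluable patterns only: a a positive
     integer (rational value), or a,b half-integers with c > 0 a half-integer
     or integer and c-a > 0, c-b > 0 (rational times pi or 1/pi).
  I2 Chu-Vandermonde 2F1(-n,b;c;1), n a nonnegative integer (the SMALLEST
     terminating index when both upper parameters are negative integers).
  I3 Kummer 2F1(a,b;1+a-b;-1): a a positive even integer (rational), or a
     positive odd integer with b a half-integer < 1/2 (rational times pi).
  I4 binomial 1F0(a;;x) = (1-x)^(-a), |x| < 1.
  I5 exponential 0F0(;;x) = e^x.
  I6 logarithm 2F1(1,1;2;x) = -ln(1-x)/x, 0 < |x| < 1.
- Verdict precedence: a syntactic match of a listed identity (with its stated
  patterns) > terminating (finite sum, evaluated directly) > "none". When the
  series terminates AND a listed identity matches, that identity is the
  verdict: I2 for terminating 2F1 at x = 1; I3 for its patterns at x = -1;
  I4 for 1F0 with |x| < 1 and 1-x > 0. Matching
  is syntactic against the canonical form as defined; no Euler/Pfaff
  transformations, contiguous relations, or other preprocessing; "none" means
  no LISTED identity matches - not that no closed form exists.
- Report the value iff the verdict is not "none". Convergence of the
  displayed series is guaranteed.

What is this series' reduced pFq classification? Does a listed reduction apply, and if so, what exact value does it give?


Classification (C = 8): 2F1 with upper {-\frac{1}{3}, \frac{7}{2}}, lower {\frac{29}{6}}, argument x = -1. Verdict: none - at argument -1 the multisets {-\frac{1}{3}, \frac{7}{2}} ; {\frac{29}{6}} match no listed identity.

Key observation: t_0 being 8, the lower running product (prefactor 8) is a rising factorial.
Ratio: r(k) = -1 * (k-\frac{1}{3}) (k+\frac{7}{2}) / [(k+\frac{29}{6}) (k+1)] - rational in k, leading ratio -1; with t_0 = 8, classification follows.


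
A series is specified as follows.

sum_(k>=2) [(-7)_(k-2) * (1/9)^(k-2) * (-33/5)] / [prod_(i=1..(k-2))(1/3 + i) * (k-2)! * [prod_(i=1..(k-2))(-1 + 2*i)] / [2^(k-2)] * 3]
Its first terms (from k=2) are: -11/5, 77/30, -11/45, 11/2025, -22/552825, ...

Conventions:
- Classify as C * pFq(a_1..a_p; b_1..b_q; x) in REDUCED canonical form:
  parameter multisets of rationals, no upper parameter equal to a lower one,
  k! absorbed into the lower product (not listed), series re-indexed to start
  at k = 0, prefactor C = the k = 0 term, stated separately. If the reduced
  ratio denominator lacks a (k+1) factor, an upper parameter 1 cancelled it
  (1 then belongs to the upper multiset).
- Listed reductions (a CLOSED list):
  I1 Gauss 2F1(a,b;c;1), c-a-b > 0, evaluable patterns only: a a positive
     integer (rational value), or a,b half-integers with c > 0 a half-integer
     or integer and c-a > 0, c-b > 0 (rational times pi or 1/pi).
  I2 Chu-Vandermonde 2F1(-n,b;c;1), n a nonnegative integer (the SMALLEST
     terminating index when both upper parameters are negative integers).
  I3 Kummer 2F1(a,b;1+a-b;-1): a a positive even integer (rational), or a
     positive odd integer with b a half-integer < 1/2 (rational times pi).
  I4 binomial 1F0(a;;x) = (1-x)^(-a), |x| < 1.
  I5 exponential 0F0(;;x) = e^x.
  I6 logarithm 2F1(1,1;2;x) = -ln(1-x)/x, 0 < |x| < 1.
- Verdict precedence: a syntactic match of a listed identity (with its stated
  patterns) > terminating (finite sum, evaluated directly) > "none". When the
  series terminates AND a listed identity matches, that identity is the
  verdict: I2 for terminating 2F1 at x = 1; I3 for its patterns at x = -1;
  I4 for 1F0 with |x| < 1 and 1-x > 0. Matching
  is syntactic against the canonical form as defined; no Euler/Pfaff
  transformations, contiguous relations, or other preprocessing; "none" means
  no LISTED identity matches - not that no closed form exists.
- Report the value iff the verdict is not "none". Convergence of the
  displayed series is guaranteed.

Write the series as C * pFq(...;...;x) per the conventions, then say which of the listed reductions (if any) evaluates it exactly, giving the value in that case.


At argument 1/9: a 1F2 with upper {-7}, lower {1/2, 4/3}, scaled by C = -11/5. Verdict: terminating - upper parameter -7 makes this a finite sum (last index 7), evaluated exactly. Sum: 343208872691/2689416229500.

Key observation: from the first term -11/5: the constant factors (prefactor -11/5) combine into one prefactor.
Ratio: r(k) = (1/9) * (k-7) / [(k+1/2) (k+4/3) (k+1)] - poly over poly, x = (1/9) from leading terms; C = -11/5 at k = 0.


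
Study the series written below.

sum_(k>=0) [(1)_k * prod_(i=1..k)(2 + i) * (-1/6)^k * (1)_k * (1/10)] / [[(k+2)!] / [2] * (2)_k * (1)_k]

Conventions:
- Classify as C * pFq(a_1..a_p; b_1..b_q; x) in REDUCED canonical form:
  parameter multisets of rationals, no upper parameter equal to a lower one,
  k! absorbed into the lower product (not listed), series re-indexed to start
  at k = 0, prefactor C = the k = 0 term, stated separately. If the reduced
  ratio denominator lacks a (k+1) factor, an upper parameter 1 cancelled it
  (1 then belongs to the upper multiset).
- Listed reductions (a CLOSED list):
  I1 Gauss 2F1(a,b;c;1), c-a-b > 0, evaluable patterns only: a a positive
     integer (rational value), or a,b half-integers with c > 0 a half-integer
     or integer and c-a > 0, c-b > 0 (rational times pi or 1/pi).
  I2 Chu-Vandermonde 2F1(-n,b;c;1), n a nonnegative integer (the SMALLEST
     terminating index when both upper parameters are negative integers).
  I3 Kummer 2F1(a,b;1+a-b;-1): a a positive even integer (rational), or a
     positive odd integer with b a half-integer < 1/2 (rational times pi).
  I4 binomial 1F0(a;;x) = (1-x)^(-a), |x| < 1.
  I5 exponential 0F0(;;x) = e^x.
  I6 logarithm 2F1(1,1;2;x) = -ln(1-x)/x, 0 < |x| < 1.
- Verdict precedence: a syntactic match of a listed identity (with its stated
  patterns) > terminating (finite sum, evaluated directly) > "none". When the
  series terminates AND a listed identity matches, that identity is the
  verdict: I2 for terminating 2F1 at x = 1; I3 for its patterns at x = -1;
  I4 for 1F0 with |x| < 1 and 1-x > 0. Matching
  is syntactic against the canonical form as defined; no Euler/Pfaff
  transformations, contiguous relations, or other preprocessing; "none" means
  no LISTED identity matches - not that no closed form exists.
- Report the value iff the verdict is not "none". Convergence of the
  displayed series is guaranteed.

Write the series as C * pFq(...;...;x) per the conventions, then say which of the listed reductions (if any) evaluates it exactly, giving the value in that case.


x = -1/6 here; the reduced form reads 2F1, upper {1, 1}, lower {2}, C = 1/10. Verdict: the I6 logarithm reduction fires (the logarithm: parameters (1,1;2), x = -1/6). Hence: (3/5) * ln(7/6).

Key observation: x = (-1/6) and the denominator's factorial ratio (prefactor 1/10) is a lower Pochhammer.
Step ratio: r(k) = (-1/6) * (k+1) (k+1) / [(k+2) (k+1)] - poly over poly, x = (-1/6) from leading terms; C = 1/10 at k = 0.


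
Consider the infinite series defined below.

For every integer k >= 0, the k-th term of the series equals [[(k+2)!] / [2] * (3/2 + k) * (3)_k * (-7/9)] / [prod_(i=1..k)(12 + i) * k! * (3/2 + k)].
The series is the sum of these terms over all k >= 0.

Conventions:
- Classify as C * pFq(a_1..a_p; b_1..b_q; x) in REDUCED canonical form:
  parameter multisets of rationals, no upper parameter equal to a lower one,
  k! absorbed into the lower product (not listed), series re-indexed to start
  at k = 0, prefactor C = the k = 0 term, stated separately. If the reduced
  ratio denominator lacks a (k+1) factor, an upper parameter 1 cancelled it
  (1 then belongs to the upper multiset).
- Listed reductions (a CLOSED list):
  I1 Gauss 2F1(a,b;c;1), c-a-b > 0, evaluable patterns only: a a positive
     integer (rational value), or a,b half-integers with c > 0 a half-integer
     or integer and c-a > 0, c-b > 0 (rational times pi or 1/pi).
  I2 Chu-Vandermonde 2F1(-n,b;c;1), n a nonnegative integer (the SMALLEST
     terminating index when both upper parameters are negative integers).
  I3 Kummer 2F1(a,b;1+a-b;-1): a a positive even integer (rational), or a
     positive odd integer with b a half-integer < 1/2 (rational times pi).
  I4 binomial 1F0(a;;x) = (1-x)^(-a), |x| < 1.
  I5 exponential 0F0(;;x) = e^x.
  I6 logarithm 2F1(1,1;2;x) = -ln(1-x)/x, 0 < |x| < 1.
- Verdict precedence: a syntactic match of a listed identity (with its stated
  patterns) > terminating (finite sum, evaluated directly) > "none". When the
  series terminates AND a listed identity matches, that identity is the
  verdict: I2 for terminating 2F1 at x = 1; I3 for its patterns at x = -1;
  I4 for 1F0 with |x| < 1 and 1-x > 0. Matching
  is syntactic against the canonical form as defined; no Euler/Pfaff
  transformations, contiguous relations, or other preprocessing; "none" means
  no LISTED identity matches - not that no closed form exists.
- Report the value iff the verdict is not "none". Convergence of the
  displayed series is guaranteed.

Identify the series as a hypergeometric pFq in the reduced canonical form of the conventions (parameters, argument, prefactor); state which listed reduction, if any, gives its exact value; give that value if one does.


Structural cue: t_0 being -7/9, the factorial ratio (prefactor -7/9) (k+a-1)!/(a-1)! is a rising factorial (a)_k.
Step ratio: r(k) = 1 * (k+3) (k+3) / [(k+13) (k+1)] - rational in k. x = 1; t_0 = -7/9; negate the roots.

Canonical form: C = -7/9 times 2F1 with upper {3, 3}, lower {13}, x = 1. Verdict at x = 1: Gauss's theorem (I1) matches (x = 1: the Gamma ratio telescopes since c-a-b = 7 > 0 and a = 3 in Z>0). Exact value: -55/27.


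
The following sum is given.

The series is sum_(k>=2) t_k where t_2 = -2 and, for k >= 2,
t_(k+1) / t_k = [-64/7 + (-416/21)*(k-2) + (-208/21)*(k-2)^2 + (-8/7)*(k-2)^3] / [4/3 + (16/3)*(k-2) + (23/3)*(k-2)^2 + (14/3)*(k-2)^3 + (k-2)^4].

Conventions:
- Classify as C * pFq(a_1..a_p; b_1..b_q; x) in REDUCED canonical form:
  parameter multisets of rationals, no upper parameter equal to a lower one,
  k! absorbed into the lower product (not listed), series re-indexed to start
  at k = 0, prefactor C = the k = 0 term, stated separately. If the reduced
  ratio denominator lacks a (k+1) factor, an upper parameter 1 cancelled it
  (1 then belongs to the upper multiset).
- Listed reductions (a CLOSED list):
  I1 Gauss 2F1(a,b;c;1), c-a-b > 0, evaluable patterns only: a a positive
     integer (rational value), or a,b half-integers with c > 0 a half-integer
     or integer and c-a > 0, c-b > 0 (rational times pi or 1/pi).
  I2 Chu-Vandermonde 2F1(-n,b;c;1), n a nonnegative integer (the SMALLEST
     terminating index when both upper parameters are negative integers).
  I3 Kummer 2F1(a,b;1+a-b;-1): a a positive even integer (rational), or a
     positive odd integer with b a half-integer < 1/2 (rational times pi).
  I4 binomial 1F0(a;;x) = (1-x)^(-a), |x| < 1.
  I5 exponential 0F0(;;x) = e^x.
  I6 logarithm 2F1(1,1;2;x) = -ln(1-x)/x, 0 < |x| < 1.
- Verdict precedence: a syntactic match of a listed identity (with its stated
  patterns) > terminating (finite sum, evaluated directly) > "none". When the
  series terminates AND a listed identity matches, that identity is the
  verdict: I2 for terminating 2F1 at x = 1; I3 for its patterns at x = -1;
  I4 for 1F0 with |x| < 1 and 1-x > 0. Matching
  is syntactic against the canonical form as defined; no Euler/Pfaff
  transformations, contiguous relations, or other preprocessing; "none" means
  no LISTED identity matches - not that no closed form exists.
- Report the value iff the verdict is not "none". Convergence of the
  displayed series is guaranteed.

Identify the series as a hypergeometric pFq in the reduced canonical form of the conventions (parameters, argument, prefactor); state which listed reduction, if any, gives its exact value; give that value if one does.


Key step: with t_0 = -2, the parameter 2 appears in both the upper and lower lists and cancels (alongside the other common factor).
Consecutive-term ratio: r(k) = (-8/7) * (k+6) / [(k+1) (k+1)] - rational in k, leading ratio (-8/7); with t_0 = -2, classification follows.

x = -8/7 here; the reduced form reads 1F1, upper {6}, lower {1}, C = -2. Verdict: no listed reduction: x = -8/7 and upper {6} fail every I1-I6 pattern.


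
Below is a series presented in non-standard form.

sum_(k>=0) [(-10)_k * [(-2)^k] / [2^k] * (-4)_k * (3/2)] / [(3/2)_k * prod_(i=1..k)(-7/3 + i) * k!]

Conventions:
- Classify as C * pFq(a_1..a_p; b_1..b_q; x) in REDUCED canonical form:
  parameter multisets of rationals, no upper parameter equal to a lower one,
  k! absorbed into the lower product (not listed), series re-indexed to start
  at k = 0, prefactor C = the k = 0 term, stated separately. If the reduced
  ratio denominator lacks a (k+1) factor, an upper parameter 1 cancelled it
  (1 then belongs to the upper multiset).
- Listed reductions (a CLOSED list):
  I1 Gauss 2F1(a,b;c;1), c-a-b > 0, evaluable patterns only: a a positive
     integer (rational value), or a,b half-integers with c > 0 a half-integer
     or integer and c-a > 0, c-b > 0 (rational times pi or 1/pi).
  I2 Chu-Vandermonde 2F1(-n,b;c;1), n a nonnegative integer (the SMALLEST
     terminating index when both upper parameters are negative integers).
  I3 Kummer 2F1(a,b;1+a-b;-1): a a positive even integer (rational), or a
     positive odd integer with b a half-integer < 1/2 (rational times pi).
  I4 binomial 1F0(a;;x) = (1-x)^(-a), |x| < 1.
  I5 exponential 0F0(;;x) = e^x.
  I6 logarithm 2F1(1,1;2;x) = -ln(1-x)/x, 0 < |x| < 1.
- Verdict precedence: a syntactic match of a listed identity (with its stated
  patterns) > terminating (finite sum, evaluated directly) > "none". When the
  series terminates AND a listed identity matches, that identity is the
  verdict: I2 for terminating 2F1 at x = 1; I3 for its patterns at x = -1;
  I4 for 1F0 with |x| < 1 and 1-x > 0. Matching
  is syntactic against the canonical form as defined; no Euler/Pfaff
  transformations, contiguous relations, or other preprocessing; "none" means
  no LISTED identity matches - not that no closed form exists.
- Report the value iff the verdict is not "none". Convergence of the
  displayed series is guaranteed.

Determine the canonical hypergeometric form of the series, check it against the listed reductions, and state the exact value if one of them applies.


With C = 3/2: the canonical form is 2F2(-10, -4; -4/3, 3/2; -1). Verdict: terminating. With -4 upstairs the series is a 5-term polynomial sum; evaluated term by term. Its exact value is -23391/70.

Key step: x = (-1) and the two k-th powers (prefactor 3/2) combine into one argument.
Adjacent-term ratio: r(k) = (-1) * (k-10) (k-4) / [(k-4/3) (k+3/2) (k+1)] - rational; roots negated = parameters, x = (-1), C = 3/2.


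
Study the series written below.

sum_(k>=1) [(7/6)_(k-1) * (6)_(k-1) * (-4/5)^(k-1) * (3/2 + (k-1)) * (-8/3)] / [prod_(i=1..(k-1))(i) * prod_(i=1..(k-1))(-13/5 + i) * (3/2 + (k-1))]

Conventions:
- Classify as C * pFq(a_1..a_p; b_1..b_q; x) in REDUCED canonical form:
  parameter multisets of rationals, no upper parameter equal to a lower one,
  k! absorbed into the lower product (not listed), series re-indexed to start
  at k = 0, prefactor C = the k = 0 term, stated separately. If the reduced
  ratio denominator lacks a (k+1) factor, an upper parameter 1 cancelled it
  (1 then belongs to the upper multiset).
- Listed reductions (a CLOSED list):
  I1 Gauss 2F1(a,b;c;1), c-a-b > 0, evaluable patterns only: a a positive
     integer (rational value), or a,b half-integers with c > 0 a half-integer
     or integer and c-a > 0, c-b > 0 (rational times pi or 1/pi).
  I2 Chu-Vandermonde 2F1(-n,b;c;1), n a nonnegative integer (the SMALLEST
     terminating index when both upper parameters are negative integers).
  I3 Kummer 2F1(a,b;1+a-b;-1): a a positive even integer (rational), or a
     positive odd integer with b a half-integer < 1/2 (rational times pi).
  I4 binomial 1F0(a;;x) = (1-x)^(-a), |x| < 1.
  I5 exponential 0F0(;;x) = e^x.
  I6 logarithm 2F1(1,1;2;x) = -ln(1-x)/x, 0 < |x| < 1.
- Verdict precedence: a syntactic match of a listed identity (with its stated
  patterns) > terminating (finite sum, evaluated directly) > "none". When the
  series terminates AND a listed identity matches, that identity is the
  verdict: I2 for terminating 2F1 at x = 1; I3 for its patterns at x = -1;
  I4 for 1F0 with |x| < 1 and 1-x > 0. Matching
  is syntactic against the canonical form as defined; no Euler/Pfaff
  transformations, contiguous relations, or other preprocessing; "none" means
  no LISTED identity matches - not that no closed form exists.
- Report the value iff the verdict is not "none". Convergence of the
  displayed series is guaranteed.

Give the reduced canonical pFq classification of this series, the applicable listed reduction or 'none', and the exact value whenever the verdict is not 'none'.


The tell: with t_0 = -8/3, striking the common factor k + 3/2 reduces the term (C = -8/3).
Term ratio: r(k) = (-4/5) * (k+7/6) (k+6) / [(k-8/5) (k+1)] - rational in k. x = (-4/5); t_0 = -8/3; negate the roots.

This is -8/3 * 2F1(7/6, 6; -8/5; -4/5) in reduced canonical form. Verdict: none (x = -4/5): each listed identity misses the multisets {7/6, 6} ; {-8/5}.


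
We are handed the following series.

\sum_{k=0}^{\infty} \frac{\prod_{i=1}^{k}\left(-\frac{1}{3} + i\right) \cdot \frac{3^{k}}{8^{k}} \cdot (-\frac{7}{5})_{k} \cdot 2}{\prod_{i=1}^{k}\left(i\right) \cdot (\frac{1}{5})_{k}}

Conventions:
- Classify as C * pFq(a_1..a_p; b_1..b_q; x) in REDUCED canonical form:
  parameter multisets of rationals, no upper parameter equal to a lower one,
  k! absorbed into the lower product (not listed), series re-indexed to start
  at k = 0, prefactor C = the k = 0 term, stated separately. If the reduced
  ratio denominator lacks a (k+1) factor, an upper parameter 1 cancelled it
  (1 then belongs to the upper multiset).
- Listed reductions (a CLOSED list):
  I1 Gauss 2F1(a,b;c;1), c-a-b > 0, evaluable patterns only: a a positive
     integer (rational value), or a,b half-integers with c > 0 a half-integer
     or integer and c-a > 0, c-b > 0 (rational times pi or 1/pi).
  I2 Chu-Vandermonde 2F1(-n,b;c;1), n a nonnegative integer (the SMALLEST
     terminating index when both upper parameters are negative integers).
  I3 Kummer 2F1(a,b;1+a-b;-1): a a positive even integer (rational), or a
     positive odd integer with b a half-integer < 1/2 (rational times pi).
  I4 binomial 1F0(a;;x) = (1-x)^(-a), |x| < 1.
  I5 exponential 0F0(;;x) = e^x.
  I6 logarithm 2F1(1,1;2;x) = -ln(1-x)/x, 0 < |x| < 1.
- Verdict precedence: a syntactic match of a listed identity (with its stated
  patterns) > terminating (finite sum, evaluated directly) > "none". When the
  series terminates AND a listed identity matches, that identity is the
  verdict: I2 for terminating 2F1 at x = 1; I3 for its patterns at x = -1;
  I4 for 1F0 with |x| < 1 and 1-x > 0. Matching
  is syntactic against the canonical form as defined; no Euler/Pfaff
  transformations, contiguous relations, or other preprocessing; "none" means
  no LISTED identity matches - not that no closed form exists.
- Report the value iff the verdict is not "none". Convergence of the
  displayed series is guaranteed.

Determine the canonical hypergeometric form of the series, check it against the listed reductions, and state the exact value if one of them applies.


Prefactor 2, argument \frac{3}{8}: 2F1 with upper {-\frac{7}{5}, \frac{2}{3}} over lower {\frac{1}{5}}. Verdict: none here - no I1-I6 shape fits x = \frac{3}{8} with lower {\frac{1}{5}}.

First insight: from the first term 2: the product of the first k integers (C = 2) is k!.
Consecutive-term ratio: r(k) = \frac{3}{8} * (k-\frac{7}{5}) (k+\frac{2}{3}) / [(k+\frac{1}{5}) (k+1)] - rational in k, leading ratio \frac{3}{8}; with t_0 = 2, classification follows.


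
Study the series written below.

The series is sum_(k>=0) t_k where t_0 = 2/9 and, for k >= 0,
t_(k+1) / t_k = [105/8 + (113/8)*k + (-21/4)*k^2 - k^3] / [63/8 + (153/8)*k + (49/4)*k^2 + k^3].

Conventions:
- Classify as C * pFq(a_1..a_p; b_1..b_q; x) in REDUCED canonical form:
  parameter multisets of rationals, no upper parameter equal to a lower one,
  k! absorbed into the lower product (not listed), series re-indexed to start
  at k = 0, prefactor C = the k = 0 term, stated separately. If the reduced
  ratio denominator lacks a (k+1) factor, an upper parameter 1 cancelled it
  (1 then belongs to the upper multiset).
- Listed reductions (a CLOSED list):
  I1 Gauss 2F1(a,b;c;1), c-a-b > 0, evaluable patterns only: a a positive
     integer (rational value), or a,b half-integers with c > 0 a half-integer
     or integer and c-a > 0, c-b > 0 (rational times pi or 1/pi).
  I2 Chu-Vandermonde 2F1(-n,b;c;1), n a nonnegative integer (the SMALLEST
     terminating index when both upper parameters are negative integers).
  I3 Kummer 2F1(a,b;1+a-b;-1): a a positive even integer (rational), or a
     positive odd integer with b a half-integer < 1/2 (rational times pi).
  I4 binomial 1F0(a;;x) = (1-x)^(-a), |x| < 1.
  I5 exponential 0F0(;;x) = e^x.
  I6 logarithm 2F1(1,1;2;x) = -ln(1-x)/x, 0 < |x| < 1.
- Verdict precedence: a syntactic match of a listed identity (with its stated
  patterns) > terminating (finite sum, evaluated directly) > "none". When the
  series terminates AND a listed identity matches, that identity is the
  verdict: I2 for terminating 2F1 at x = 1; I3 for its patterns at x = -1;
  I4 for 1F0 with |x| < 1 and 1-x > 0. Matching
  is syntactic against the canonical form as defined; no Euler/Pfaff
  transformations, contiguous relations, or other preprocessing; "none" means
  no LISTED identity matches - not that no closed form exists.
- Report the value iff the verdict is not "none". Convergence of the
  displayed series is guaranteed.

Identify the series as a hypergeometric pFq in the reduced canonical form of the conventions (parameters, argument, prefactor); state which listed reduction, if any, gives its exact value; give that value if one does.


x = -1 here; the reduced form reads 2F1, upper {-5/2, 7}, lower {21/2}, C = 2/9. Verdict: Kummer (I3) fires (x = -1; c = 21/2 equals 1+a-b for upper {-5/2, 7}: listed pattern). Hence: (1616615/6291456) * pi.

Key step: from the first term 2/9: factor the ratio over Q (C = 2/9, x = -1): negated roots = parameters.
Term ratio: r(k) = (-1) * (k-5/2) (k+7) / [(k+21/2) (k+1)] - poly over poly, x = (-1) from leading terms; C = 2/9 at k = 0.


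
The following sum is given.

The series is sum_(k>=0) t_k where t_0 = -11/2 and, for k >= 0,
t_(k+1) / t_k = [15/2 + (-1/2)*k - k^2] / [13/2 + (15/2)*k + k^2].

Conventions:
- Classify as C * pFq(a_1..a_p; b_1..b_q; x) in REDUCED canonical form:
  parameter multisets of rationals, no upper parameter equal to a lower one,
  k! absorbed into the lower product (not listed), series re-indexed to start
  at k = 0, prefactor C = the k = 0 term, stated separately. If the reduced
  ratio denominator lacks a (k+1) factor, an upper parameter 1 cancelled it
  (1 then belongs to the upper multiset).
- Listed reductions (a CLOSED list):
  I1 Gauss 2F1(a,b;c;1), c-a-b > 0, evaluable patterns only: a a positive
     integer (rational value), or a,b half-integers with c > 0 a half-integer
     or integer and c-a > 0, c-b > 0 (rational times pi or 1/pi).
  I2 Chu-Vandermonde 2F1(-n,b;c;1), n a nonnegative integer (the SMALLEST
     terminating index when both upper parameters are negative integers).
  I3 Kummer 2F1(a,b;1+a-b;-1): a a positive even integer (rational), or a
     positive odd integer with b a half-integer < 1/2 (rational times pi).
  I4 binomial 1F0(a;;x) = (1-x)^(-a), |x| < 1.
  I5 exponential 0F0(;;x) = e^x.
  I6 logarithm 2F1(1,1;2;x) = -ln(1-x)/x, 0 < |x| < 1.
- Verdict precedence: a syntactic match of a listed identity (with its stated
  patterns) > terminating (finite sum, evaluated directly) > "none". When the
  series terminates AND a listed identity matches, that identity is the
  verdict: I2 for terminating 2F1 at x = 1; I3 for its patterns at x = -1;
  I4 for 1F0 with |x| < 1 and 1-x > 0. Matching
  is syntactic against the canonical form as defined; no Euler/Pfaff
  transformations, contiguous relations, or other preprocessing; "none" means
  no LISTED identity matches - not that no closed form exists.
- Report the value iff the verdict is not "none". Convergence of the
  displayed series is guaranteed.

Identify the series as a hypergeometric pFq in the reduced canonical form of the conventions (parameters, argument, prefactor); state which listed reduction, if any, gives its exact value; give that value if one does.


Classification (C = -11/2): 2F1 with upper {-5/2, 3}, lower {13/2}, argument x = -1. Verdict (x = -1): Kummer (I3) applies (x = -1; c = 13/2 equals 1+a-b for upper {-5/2, 3}: listed pattern). Sum: (-38115/8192) * pi.

The tell: from the first term -11/2: roots of the ratio polynomials (prefactor -11/2) are the negated parameters.
Consecutive-term ratio: r(k) = (-1) * (k-5/2) (k+3) / [(k+13/2) (k+1)] - rational in k. x = (-1); t_0 = -11/2; negate the roots.


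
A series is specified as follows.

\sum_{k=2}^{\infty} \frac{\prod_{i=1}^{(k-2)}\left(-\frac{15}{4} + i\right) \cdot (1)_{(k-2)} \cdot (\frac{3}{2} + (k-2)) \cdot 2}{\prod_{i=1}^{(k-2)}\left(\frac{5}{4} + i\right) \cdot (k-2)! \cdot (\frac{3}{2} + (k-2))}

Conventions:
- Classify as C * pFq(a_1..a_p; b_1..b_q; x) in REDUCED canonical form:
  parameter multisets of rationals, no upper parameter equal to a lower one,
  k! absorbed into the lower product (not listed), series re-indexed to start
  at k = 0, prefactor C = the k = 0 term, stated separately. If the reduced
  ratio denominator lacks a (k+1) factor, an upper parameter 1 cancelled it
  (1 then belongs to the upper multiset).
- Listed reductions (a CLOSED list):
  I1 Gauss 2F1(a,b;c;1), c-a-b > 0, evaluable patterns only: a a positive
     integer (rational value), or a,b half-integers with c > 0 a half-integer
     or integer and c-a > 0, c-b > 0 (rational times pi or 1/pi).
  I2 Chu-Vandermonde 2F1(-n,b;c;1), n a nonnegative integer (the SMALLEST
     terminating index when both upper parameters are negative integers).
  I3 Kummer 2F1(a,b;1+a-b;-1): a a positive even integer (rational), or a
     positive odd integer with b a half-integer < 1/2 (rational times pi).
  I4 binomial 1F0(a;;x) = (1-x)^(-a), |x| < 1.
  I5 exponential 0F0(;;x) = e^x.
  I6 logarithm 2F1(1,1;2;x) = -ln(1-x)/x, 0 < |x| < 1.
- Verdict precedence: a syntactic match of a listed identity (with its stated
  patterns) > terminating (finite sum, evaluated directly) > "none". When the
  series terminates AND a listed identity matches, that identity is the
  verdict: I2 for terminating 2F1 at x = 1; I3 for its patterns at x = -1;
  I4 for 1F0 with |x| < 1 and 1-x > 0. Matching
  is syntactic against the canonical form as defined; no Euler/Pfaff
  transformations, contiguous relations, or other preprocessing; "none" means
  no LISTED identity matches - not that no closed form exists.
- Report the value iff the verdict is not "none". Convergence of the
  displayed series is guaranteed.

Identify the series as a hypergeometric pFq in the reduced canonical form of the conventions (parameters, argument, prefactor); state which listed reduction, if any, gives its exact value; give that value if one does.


Reduced: x = 1, 2F1, upper = {-\frac{11}{4}, 1}, lower = {\frac{9}{4}}, C = 2. Verdict (x = 1): Gauss (I1, integer-parameter pattern) applies (x = 1: the Gamma ratio telescopes since c-a-b = 4 > 0 and a = 1 in Z>0). Sum: \frac{5}{8}.

Key step: from the first term 2: the lower running product (C = 2) is a rising factorial.
Consecutive-term ratio: r(k) = 1 * (k-\frac{11}{4}) (k+1) / [(k+\frac{9}{4}) (k+1)] - rational; roots negated = parameters, x = 1, C = 2.
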